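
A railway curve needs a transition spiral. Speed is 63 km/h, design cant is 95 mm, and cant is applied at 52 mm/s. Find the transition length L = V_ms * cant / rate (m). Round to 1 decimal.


Convert speed: V = 63 / 3.6 = 17.5 m/s
L = 17.5 * 95 / 52
L = 1662.5 / 52
L = 32.0 m

32.0


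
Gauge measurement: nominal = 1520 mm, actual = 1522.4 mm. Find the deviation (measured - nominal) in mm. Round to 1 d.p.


Deviation = measured - nominal
Deviation = 1522.4 - 1520
Deviation = 2.4 mm

2.4


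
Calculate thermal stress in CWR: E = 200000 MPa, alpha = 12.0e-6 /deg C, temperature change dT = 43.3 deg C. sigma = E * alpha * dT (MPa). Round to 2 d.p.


sigma = E * alpha * dT
sigma = 200000 * 12.0e-6 * 43.3
sigma = 2.4 * 43.3
sigma = 103.92 MPa

103.92


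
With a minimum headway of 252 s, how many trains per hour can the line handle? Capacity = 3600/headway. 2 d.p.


Capacity = 3600 / headway
Capacity = 3600 / 252
Capacity = 14.29 trains/hour

14.29


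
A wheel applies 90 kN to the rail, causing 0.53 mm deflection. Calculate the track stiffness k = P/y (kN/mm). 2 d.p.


Track stiffness k = P / y
k = 90 / 0.53
k = 169.81 kN/mm

169.81


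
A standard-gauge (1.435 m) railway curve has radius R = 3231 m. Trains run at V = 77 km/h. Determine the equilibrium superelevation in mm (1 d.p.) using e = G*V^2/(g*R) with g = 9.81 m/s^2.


Convert speed: V = 77 / 3.6 = 21.3889 m/s
Apply formula: e = 1.435 * 21.3889^2 / (9.81 * 3231)
e = 1.435 * 457.4846 / 31696.11
e = 0.020712 m = 20.7 mm

20.7


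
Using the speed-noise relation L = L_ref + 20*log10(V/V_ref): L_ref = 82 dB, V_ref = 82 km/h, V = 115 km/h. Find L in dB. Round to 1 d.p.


V/V_ref = 115 / 82 = 1.402439
log10(1.402439) = 0.146884
20 * 0.146884 = 2.9377
L = 82 + 2.9377 = 84.9 dB

84.9


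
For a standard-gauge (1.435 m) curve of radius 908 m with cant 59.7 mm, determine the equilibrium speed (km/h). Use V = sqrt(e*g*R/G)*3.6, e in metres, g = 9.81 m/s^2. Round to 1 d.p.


Convert cant: e = 59.7 mm = 0.0597 m
V_ms = sqrt(0.0597 * 9.81 * 908 / 1.435)
V_ms = sqrt(370.575997) = 19.2504 m/s
V = 19.2504 * 3.6 = 69.3 km/h

69.3


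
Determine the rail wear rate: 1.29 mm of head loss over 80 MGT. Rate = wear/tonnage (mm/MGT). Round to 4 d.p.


Wear rate = total wear / cumulative tonnage
Rate = 1.29 / 80
Rate = 0.0161 mm/MGT

0.0161


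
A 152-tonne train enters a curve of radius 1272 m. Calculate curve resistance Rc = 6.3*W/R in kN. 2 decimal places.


Rc = 6.3 * W / R
Rc = 6.3 * 152 / 1272
Rc = 957.6 / 1272
Rc = 0.75 kN

0.75


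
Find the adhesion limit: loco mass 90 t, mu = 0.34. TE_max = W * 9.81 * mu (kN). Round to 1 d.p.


TE_max = W * g * mu
TE_max = 90 * 9.81 * 0.34
TE_max = 882.9 * 0.34
TE_max = 300.2 kN

300.2


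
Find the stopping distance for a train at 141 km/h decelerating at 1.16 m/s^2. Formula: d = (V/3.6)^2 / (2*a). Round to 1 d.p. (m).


Convert speed: V = 141 / 3.6 = 39.1667 m/s
V^2 = 1534.0278
d = 1534.0278 / (2 * 1.16)
d = 1534.0278 / 2.32
d = 661.2 m

661.2


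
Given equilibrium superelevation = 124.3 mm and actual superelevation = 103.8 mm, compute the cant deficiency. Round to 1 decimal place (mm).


Cant deficiency = equilibrium cant - actual cant
CD = 124.3 - 103.8
CD = 20.5 mm

20.5


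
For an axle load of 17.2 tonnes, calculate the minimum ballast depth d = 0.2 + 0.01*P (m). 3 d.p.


d = 0.2 + 0.01 * 17.2
d = 0.2 + 0.172
d = 0.372 m

0.372


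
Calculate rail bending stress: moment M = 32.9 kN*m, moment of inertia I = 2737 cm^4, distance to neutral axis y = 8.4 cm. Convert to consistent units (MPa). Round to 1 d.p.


Convert units:
M = 32.9 kN*m = 32900000 N*mm
y = 8.4 cm = 84 mm
I = 2737 cm^4 = 27370000 mm^4
sigma = 32900000 * 84 / 27370000
sigma = 101.0 MPa

101.0


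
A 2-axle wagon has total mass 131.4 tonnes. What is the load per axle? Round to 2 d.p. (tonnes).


Load per axle = total weight / number of axles
Load = 131.4 / 2
Load = 65.70 tonnes

65.70


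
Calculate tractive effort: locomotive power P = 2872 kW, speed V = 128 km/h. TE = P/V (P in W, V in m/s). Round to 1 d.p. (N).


Convert: P = 2872 kW = 2872000 W
V = 128 / 3.6 = 35.5556 m/s
TE = 2872000 / 35.5556
TE = 80775.0 N

80775.0


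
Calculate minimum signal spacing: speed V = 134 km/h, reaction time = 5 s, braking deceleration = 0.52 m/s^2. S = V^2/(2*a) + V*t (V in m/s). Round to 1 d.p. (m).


V = 134 / 3.6 = 37.2222 m/s
Braking distance = 37.2222^2 / (2*0.52) = 1332.2056 m
Sighting distance = 37.2222 * 5 = 186.1111 m
S = 1332.2056 + 186.1111 = 1518.3 m

1518.3


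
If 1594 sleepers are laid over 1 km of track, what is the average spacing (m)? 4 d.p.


Spacing = 1000 m / number of sleepers
Spacing = 1000 / 1594
Spacing = 0.6274 m

0.6274


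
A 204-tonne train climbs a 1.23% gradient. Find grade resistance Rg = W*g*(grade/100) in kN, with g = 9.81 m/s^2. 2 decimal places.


Rg = W * 9.81 * grade / 100
Rg = 204 * 9.81 * 1.23 / 100
Rg = 2001.24 * 0.0123
Rg = 24.62 kN

24.62


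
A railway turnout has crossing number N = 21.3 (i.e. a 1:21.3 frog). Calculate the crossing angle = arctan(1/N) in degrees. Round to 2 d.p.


1/N = 1/21.3 = 0.046948
angle = arctan(0.046948) = 0.046914 rad
angle = 0.046914 * 180/pi = 2.69 degrees

2.69


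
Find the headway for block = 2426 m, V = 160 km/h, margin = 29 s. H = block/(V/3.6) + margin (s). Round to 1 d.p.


V = 160 / 3.6 = 44.4444 m/s
Block traversal time = 2426 / 44.4444 = 54.585 s
Headway = 54.585 + 29
Headway = 83.6 s

83.6


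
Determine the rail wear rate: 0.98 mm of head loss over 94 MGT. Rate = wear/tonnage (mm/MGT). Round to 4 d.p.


Wear rate = total wear / cumulative tonnage
Rate = 0.98 / 94
Rate = 0.0104 mm/MGT

0.0104


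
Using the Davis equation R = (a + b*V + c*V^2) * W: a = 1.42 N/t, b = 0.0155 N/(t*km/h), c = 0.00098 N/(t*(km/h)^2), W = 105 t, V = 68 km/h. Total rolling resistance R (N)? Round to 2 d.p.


b*V = 0.0155 * 68 = 1.054
c*V^2 = 0.00098 * 4624 = 4.53152
R_per_t = 1.42 + 1.054 + 4.53152 = 7.00552 N/t
R_total = 7.00552 * 105 = 735.58 N

735.58


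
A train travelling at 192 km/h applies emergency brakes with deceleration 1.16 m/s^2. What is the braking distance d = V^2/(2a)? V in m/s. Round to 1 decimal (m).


Convert speed: V = 192 / 3.6 = 53.3333 m/s
V^2 = 2844.4444
d = 2844.4444 / (2 * 1.16)
d = 2844.4444 / 2.32
d = 1226.1 m

1226.1


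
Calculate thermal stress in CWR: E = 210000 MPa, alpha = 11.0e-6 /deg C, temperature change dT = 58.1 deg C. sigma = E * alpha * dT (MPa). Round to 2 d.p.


sigma = E * alpha * dT
sigma = 210000 * 11.0e-6 * 58.1
sigma = 2.31 * 58.1
sigma = 134.21 MPa

134.21


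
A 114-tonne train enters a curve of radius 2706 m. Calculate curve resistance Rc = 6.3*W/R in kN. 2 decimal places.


Rc = 6.3 * W / R
Rc = 6.3 * 114 / 2706
Rc = 718.2 / 2706
Rc = 0.27 kN

0.27


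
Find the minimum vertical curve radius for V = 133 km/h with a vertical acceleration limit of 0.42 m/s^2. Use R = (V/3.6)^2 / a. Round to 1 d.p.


Convert speed: V = 133 / 3.6 = 36.9444 m/s
V^2 = 1364.892 m^2/s^2
R_v = 1364.892 / 0.42
R_v = 3249.7 m

3249.7


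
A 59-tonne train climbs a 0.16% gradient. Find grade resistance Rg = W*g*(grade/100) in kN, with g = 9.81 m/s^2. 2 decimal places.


Rg = W * 9.81 * grade / 100
Rg = 59 * 9.81 * 0.16 / 100
Rg = 578.79 * 0.0016
Rg = 0.93 kN

0.93


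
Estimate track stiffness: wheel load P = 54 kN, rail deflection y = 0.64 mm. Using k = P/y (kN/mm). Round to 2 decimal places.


Track stiffness k = P / y
k = 54 / 0.64
k = 84.38 kN/mm

84.38


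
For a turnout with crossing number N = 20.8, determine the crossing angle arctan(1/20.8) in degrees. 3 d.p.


1/N = 1/20.8 = 0.048077
angle = arctan(0.048077) = 0.04804 rad
angle = 0.04804 * 180/pi = 2.752 degrees

2.752


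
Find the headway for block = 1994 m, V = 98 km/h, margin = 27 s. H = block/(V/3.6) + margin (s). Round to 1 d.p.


V = 98 / 3.6 = 27.2222 m/s
Block traversal time = 1994 / 27.2222 = 73.249 s
Headway = 73.249 + 27
Headway = 100.2 s

100.2


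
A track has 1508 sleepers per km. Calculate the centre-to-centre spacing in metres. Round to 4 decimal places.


Spacing = 1000 m / number of sleepers
Spacing = 1000 / 1508
Spacing = 0.6631 m

0.6631


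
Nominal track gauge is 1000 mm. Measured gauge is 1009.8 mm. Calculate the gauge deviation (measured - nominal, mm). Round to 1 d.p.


Deviation = measured - nominal
Deviation = 1009.8 - 1000
Deviation = 9.8 mm

9.8


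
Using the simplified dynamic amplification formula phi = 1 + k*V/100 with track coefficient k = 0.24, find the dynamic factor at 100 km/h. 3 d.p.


phi = 1 + k * V / 100
phi = 1 + 0.24 * 100 / 100
phi = 1 + 0.24
phi = 1.240

1.240


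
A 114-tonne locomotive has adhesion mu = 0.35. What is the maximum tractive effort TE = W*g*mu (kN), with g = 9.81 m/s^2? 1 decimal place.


TE_max = W * g * mu
TE_max = 114 * 9.81 * 0.35
TE_max = 1118.34 * 0.35
TE_max = 391.4 kN

391.4


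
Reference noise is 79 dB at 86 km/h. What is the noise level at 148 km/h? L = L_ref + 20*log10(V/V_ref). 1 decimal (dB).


V/V_ref = 148 / 86 = 1.72093
log10(1.72093) = 0.235763
20 * 0.235763 = 4.7153
L = 79 + 4.7153 = 83.7 dB

83.7


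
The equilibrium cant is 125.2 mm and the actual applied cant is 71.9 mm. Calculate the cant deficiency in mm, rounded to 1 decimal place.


Cant deficiency = equilibrium cant - actual cant
CD = 125.2 - 71.9
CD = 53.3 mm

53.3


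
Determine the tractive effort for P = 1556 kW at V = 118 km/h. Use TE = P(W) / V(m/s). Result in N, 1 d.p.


Convert: P = 1556 kW = 1556000 W
V = 118 / 3.6 = 32.7778 m/s
TE = 1556000 / 32.7778
TE = 47471.2 N

47471.2


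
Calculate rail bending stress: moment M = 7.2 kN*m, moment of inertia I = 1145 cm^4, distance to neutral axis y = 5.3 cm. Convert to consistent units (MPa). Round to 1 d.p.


Convert units:
M = 7.2 kN*m = 7200000 N*mm
y = 5.3 cm = 53 mm
I = 1145 cm^4 = 11450000 mm^4
sigma = 7200000 * 53 / 11450000
sigma = 33.3 MPa

33.3


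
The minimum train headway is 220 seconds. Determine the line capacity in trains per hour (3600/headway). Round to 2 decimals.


Capacity = 3600 / headway
Capacity = 3600 / 220
Capacity = 16.36 trains/hour

16.36


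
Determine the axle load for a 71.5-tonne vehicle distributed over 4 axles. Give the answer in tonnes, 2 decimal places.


Load per axle = total weight / number of axles
Load = 71.5 / 4
Load = 17.88 tonnes

17.88


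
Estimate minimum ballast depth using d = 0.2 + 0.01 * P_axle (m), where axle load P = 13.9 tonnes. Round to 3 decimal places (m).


d = 0.2 + 0.01 * 13.9
d = 0.2 + 0.139
d = 0.339 m

0.339


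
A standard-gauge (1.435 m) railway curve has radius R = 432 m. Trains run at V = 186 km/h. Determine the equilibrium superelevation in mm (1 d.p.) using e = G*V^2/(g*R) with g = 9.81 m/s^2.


Convert speed: V = 186 / 3.6 = 51.6667 m/s
Apply formula: e = 1.435 * 51.6667^2 / (9.81 * 432)
e = 1.435 * 2669.4444 / 4237.92
e = 0.903899 m = 903.9 mm

903.9


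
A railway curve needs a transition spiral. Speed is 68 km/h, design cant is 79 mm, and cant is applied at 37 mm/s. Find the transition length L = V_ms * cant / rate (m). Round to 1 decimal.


Convert speed: V = 68 / 3.6 = 18.8889 m/s
L = 18.8889 * 79 / 37
L = 1492.2222 / 37
L = 40.3 m

40.3


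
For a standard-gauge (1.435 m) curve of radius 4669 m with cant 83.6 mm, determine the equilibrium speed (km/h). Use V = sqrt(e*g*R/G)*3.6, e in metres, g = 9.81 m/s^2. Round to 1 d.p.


Convert cant: e = 83.6 mm = 0.0836 m
V_ms = sqrt(0.0836 * 9.81 * 4669 / 1.435)
V_ms = sqrt(2668.377424) = 51.6563 m/s
V = 51.6563 * 3.6 = 186.0 km/h

186.0


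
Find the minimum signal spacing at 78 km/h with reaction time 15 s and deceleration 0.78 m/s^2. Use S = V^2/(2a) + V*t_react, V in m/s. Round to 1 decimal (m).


V = 78 / 3.6 = 21.6667 m/s
Braking distance = 21.6667^2 / (2*0.78) = 300.9259 m
Sighting distance = 21.6667 * 15 = 325.0 m
S = 300.9259 + 325.0 = 625.9 m

625.9


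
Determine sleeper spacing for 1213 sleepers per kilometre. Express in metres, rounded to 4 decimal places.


Spacing = 1000 m / number of sleepers
Spacing = 1000 / 1213
Spacing = 0.8244 m

0.8244


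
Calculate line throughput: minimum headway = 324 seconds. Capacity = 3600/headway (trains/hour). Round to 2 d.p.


Capacity = 3600 / headway
Capacity = 3600 / 324
Capacity = 11.11 trains/hour

11.11


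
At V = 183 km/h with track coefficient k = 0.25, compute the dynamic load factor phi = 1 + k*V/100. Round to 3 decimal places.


phi = 1 + k * V / 100
phi = 1 + 0.25 * 183 / 100
phi = 1 + 0.4575
phi = 1.458

1.458


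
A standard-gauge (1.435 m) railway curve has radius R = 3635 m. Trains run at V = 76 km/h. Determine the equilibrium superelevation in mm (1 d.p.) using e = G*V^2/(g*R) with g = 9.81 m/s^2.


Convert speed: V = 76 / 3.6 = 21.1111 m/s
Apply formula: e = 1.435 * 21.1111^2 / (9.81 * 3635)
e = 1.435 * 445.679 / 35659.35
e = 0.017935 m = 17.9 mm

17.9


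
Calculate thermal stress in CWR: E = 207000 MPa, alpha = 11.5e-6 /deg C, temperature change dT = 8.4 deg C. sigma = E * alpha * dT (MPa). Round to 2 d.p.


sigma = E * alpha * dT
sigma = 207000 * 11.5e-6 * 8.4
sigma = 2.3805 * 8.4
sigma = 20.00 MPa

20.00


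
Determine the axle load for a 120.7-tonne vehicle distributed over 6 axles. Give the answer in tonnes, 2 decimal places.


Load per axle = total weight / number of axles
Load = 120.7 / 6
Load = 20.12 tonnes

20.12


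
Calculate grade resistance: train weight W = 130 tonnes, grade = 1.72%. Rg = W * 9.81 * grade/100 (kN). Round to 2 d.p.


Rg = W * 9.81 * grade / 100
Rg = 130 * 9.81 * 1.72 / 100
Rg = 1275.3 * 0.0172
Rg = 21.94 kN

21.94


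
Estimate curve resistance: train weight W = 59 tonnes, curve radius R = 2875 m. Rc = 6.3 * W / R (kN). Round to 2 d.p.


Rc = 6.3 * W / R
Rc = 6.3 * 59 / 2875
Rc = 371.7 / 2875
Rc = 0.13 kN

0.13


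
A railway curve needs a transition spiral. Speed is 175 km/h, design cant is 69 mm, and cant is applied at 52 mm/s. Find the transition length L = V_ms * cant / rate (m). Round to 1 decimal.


Convert speed: V = 175 / 3.6 = 48.6111 m/s
L = 48.6111 * 69 / 52
L = 3354.1667 / 52
L = 64.5 m

64.5


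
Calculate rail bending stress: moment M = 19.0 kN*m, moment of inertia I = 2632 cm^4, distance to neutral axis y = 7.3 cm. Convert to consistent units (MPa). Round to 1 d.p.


Convert units:
M = 19.0 kN*m = 19000000 N*mm
y = 7.3 cm = 73 mm
I = 2632 cm^4 = 26320000 mm^4
sigma = 19000000 * 73 / 26320000
sigma = 52.7 MPa

52.7


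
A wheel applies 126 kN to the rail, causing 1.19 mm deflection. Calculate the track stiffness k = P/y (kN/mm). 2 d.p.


Track stiffness k = P / y
k = 126 / 1.19
k = 105.88 kN/mm

105.88


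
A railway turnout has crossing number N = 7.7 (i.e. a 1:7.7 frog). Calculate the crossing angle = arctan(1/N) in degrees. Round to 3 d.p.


1/N = 1/7.7 = 0.12987
angle = arctan(0.12987) = 0.129147 rad
angle = 0.129147 * 180/pi = 7.400 degrees

7.400


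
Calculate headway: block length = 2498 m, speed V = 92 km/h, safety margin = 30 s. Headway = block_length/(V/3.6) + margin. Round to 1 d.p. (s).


V = 92 / 3.6 = 25.5556 m/s
Block traversal time = 2498 / 25.5556 = 97.7478 s
Headway = 97.7478 + 30
Headway = 127.7 s

127.7


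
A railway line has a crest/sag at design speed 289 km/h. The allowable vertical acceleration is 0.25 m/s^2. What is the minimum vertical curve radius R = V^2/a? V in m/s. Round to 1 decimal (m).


Convert speed: V = 289 / 3.6 = 80.2778 m/s
V^2 = 6444.5216 m^2/s^2
R_v = 6444.5216 / 0.25
R_v = 25778.1 m

25778.1


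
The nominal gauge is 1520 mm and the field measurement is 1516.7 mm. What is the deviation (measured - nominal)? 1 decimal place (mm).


Deviation = measured - nominal
Deviation = 1516.7 - 1520
Deviation = -3.3 mm

-3.3


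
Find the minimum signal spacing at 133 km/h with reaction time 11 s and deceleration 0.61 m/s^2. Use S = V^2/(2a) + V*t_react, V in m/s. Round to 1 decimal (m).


V = 133 / 3.6 = 36.9444 m/s
Braking distance = 36.9444^2 / (2*0.61) = 1118.7639 m
Sighting distance = 36.9444 * 11 = 406.3889 m
S = 1118.7639 + 406.3889 = 1525.2 m

1525.2


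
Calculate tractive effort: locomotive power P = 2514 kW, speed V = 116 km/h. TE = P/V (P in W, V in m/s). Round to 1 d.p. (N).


Convert: P = 2514 kW = 2514000 W
V = 116 / 3.6 = 32.2222 m/s
TE = 2514000 / 32.2222
TE = 78020.7 N

78020.7


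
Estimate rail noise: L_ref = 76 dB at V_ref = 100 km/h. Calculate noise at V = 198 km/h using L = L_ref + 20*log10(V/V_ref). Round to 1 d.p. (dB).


V/V_ref = 198 / 100 = 1.98
log10(1.98) = 0.296665
20 * 0.296665 = 5.9333
L = 76 + 5.9333 = 81.9 dB

81.9


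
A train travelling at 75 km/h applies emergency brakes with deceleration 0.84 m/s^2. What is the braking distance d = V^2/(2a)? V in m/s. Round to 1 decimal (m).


Convert speed: V = 75 / 3.6 = 20.8333 m/s
V^2 = 434.0278
d = 434.0278 / (2 * 0.84)
d = 434.0278 / 1.68
d = 258.3 m

258.3


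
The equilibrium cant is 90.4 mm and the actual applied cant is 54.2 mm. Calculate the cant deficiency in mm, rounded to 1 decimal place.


Cant deficiency = equilibrium cant - actual cant
CD = 90.4 - 54.2
CD = 36.2 mm

36.2


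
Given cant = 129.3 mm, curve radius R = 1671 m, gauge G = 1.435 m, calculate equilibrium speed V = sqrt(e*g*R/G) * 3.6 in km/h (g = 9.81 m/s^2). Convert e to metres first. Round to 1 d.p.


Convert cant: e = 129.3 mm = 0.1293 m
V_ms = sqrt(0.1293 * 9.81 * 1671 / 1.435)
V_ms = sqrt(1477.039403) = 38.4323 m/s
V = 38.4323 * 3.6 = 138.4 km/h

138.4


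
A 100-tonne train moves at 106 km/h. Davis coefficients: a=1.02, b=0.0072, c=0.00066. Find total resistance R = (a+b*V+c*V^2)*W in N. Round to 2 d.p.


b*V = 0.0072 * 106 = 0.7632
c*V^2 = 0.00066 * 11236 = 7.41576
R_per_t = 1.02 + 0.7632 + 7.41576 = 9.19896 N/t
R_total = 9.19896 * 100 = 919.90 N

919.90


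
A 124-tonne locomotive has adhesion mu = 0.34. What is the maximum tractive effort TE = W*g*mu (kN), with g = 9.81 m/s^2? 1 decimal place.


TE_max = W * g * mu
TE_max = 124 * 9.81 * 0.34
TE_max = 1216.44 * 0.34
TE_max = 413.6 kN

413.6


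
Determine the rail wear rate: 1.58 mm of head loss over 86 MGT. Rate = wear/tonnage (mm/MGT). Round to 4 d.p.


Wear rate = total wear / cumulative tonnage
Rate = 1.58 / 86
Rate = 0.0184 mm/MGT

0.0184


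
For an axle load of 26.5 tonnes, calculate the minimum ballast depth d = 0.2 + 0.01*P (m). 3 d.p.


d = 0.2 + 0.01 * 26.5
d = 0.2 + 0.265
d = 0.465 m

0.465


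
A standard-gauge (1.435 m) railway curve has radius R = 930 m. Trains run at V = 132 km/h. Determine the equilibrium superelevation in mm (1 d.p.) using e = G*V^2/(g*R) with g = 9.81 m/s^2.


Convert speed: V = 132 / 3.6 = 36.6667 m/s
Apply formula: e = 1.435 * 36.6667^2 / (9.81 * 930)
e = 1.435 * 1344.4444 / 9123.3
e = 0.211467 m = 211.5 mm

211.5


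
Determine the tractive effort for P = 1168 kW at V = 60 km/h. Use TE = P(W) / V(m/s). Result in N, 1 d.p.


Convert: P = 1168 kW = 1168000 W
V = 60 / 3.6 = 16.6667 m/s
TE = 1168000 / 16.6667
TE = 70080.0 N

70080.0


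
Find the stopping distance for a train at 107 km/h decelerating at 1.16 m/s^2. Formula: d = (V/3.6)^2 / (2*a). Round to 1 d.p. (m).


Convert speed: V = 107 / 3.6 = 29.7222 m/s
V^2 = 883.4105
d = 883.4105 / (2 * 1.16)
d = 883.4105 / 2.32
d = 380.8 m

380.8


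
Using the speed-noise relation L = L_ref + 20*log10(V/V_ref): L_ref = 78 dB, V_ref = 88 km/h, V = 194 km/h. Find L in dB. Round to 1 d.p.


V/V_ref = 194 / 88 = 2.204545
log10(2.204545) = 0.343319
20 * 0.343319 = 6.8664
L = 78 + 6.8664 = 84.9 dB

84.9


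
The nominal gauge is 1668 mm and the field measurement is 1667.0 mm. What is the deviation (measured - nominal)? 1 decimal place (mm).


Deviation = measured - nominal
Deviation = 1667.0 - 1668
Deviation = -1.0 mm

-1.0


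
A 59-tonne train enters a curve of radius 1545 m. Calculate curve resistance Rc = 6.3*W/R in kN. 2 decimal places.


Rc = 6.3 * W / R
Rc = 6.3 * 59 / 1545
Rc = 371.7 / 1545
Rc = 0.24 kN

0.24


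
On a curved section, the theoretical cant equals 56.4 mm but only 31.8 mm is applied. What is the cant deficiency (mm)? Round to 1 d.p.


Cant deficiency = equilibrium cant - actual cant
CD = 56.4 - 31.8
CD = 24.6 mm

24.6


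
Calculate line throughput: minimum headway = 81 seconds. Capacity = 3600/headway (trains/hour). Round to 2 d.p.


Capacity = 3600 / headway
Capacity = 3600 / 81
Capacity = 44.44 trains/hour

44.44


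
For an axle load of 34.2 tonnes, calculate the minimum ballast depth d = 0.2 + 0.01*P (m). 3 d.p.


d = 0.2 + 0.01 * 34.2
d = 0.2 + 0.342
d = 0.542 m

0.542


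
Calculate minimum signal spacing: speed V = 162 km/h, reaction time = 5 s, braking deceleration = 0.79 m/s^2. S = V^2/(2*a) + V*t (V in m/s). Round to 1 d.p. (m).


V = 162 / 3.6 = 45.0 m/s
Braking distance = 45.0^2 / (2*0.79) = 1281.6456 m
Sighting distance = 45.0 * 5 = 225.0 m
S = 1281.6456 + 225.0 = 1506.6 m

1506.6


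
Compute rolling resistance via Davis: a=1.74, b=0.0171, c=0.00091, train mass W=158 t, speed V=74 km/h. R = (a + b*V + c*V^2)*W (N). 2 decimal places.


b*V = 0.0171 * 74 = 1.2654
c*V^2 = 0.00091 * 5476 = 4.98316
R_per_t = 1.74 + 1.2654 + 4.98316 = 7.98856 N/t
R_total = 7.98856 * 158 = 1262.19 N

1262.19


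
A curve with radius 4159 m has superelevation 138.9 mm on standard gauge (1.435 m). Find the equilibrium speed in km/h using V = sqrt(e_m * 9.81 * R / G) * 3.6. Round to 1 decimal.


Convert cant: e = 138.9 mm = 0.1389 m
V_ms = sqrt(0.1389 * 9.81 * 4159 / 1.435)
V_ms = sqrt(3949.192217) = 62.8426 m/s
V = 62.8426 * 3.6 = 226.2 km/h

226.2


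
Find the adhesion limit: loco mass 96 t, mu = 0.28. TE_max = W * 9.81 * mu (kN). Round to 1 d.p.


TE_max = W * g * mu
TE_max = 96 * 9.81 * 0.28
TE_max = 941.76 * 0.28
TE_max = 263.7 kN

263.7


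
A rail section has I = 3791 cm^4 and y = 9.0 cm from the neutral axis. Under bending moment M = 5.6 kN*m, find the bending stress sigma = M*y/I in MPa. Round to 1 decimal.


Convert units:
M = 5.6 kN*m = 5600000 N*mm
y = 9.0 cm = 90 mm
I = 3791 cm^4 = 37910000 mm^4
sigma = 5600000 * 90 / 37910000
sigma = 13.3 MPa

13.3


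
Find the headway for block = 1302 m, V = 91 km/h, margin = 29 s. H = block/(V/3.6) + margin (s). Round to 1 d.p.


V = 91 / 3.6 = 25.2778 m/s
Block traversal time = 1302 / 25.2778 = 51.5077 s
Headway = 51.5077 + 29
Headway = 80.5 s

80.5


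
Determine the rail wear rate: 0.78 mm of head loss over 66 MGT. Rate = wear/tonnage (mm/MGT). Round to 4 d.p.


Wear rate = total wear / cumulative tonnage
Rate = 0.78 / 66
Rate = 0.0118 mm/MGT

0.0118


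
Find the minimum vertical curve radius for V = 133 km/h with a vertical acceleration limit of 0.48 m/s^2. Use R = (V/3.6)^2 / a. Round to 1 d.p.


Convert speed: V = 133 / 3.6 = 36.9444 m/s
V^2 = 1364.892 m^2/s^2
R_v = 1364.892 / 0.48
R_v = 2843.5 m

2843.5


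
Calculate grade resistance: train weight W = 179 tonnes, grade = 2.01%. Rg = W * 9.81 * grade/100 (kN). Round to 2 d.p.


Rg = W * 9.81 * grade / 100
Rg = 179 * 9.81 * 2.01 / 100
Rg = 1755.99 * 0.0201
Rg = 35.30 kN

35.30


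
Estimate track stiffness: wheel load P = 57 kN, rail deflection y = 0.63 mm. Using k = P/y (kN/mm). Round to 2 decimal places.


Track stiffness k = P / y
k = 57 / 0.63
k = 90.48 kN/mm

90.48


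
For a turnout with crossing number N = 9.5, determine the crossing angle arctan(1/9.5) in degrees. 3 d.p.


1/N = 1/9.5 = 0.105263
angle = arctan(0.105263) = 0.104877 rad
angle = 0.104877 * 180/pi = 6.009 degrees

6.009


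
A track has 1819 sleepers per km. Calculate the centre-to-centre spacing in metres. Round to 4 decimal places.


Spacing = 1000 m / number of sleepers
Spacing = 1000 / 1819
Spacing = 0.5498 m

0.5498


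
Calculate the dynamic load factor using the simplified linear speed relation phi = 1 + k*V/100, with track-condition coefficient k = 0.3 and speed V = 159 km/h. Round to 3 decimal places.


phi = 1 + k * V / 100
phi = 1 + 0.3 * 159 / 100
phi = 1 + 0.477
phi = 1.477

1.477


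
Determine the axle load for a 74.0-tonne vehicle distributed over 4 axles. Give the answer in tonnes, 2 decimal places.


Load per axle = total weight / number of axles
Load = 74.0 / 4
Load = 18.50 tonnes

18.50


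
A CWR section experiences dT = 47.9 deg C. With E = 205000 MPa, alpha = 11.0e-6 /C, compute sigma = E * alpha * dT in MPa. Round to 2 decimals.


sigma = E * alpha * dT
sigma = 205000 * 11.0e-6 * 47.9
sigma = 2.255 * 47.9
sigma = 108.01 MPa

108.01


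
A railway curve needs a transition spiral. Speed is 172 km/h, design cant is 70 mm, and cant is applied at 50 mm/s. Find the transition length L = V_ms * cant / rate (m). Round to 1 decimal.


Convert speed: V = 172 / 3.6 = 47.7778 m/s
L = 47.7778 * 70 / 50
L = 3344.4444 / 50
L = 66.9 m

66.9


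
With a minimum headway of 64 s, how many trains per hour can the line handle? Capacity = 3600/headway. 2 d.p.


Capacity = 3600 / headway
Capacity = 3600 / 64
Capacity = 56.25 trains/hour

56.25


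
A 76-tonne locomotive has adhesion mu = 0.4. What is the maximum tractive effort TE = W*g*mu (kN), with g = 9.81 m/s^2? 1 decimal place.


TE_max = W * g * mu
TE_max = 76 * 9.81 * 0.4
TE_max = 745.56 * 0.4
TE_max = 298.2 kN

298.2


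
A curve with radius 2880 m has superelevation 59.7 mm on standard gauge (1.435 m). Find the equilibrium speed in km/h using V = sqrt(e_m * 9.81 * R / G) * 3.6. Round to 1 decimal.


Convert cant: e = 59.7 mm = 0.0597 m
V_ms = sqrt(0.0597 * 9.81 * 2880 / 1.435)
V_ms = sqrt(1175.395233) = 34.284 m/s
V = 34.284 * 3.6 = 123.4 km/h

123.4


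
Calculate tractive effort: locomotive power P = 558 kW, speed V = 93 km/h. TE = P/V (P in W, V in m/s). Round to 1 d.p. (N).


Convert: P = 558 kW = 558000 W
V = 93 / 3.6 = 25.8333 m/s
TE = 558000 / 25.8333
TE = 21600.0 N

21600.0


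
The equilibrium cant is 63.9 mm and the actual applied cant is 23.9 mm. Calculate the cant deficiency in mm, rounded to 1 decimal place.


Cant deficiency = equilibrium cant - actual cant
CD = 63.9 - 23.9
CD = 40.0 mm

40.0


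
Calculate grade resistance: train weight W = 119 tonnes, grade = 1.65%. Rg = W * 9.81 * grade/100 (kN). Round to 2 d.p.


Rg = W * 9.81 * grade / 100
Rg = 119 * 9.81 * 1.65 / 100
Rg = 1167.39 * 0.0165
Rg = 19.26 kN

19.26


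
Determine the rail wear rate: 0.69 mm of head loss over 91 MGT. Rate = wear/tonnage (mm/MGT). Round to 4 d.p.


Wear rate = total wear / cumulative tonnage
Rate = 0.69 / 91
Rate = 0.0076 mm/MGT

0.0076


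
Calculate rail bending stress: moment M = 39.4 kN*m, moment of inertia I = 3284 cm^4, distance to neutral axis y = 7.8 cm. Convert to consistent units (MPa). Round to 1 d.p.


Convert units:
M = 39.4 kN*m = 39400000 N*mm
y = 7.8 cm = 78 mm
I = 3284 cm^4 = 32840000 mm^4
sigma = 39400000 * 78 / 32840000
sigma = 93.6 MPa

93.6


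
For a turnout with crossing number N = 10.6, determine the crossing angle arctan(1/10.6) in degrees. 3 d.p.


1/N = 1/10.6 = 0.09434
angle = arctan(0.09434) = 0.094061 rad
angle = 0.094061 * 180/pi = 5.389 degrees

5.389


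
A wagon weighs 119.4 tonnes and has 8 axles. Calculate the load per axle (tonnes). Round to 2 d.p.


Load per axle = total weight / number of axles
Load = 119.4 / 8
Load = 14.93 tonnes

14.93


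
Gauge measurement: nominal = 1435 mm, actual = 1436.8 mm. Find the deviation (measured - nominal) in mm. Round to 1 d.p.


Deviation = measured - nominal
Deviation = 1436.8 - 1435
Deviation = 1.8 mm

1.8


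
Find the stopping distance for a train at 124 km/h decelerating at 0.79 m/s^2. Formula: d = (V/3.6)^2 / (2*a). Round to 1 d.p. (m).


Convert speed: V = 124 / 3.6 = 34.4444 m/s
V^2 = 1186.4198
d = 1186.4198 / (2 * 0.79)
d = 1186.4198 / 1.58
d = 750.9 m

750.9


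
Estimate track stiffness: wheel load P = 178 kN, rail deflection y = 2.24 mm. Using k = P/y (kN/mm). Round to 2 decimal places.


Track stiffness k = P / y
k = 178 / 2.24
k = 79.46 kN/mm

79.46


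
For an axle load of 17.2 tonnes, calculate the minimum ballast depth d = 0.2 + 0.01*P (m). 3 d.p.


d = 0.2 + 0.01 * 17.2
d = 0.2 + 0.172
d = 0.372 m

0.372


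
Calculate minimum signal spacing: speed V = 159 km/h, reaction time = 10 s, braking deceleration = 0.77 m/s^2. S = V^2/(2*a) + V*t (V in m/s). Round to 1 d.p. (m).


V = 159 / 3.6 = 44.1667 m/s
Braking distance = 44.1667^2 / (2*0.77) = 1266.6847 m
Sighting distance = 44.1667 * 10 = 441.6667 m
S = 1266.6847 + 441.6667 = 1708.4 m

1708.4


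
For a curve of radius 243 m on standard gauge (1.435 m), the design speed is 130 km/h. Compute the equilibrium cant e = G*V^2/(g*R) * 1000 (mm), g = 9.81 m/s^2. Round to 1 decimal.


Convert speed: V = 130 / 3.6 = 36.1111 m/s
Apply formula: e = 1.435 * 36.1111^2 / (9.81 * 243)
e = 1.435 * 1304.0123 / 2383.83
e = 0.78498 m = 785.0 mm

785.0


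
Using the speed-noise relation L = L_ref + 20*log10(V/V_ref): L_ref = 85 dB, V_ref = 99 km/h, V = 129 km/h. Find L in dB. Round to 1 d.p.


V/V_ref = 129 / 99 = 1.30303
log10(1.30303) = 0.114955
20 * 0.114955 = 2.2991
L = 85 + 2.2991 = 87.3 dB

87.3


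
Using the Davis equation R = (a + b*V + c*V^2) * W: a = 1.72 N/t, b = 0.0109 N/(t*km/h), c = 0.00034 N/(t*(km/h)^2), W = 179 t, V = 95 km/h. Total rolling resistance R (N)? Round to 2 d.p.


b*V = 0.0109 * 95 = 1.0355
c*V^2 = 0.00034 * 9025 = 3.0685
R_per_t = 1.72 + 1.0355 + 3.0685 = 5.824 N/t
R_total = 5.824 * 179 = 1042.50 N

1042.50


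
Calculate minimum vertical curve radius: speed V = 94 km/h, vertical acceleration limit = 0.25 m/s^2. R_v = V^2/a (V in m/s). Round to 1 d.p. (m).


Convert speed: V = 94 / 3.6 = 26.1111 m/s
V^2 = 681.7901 m^2/s^2
R_v = 681.7901 / 0.25
R_v = 2727.2 m

2727.2


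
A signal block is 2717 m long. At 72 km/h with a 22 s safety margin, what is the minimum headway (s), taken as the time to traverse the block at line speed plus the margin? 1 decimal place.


V = 72 / 3.6 = 20.0 m/s
Block traversal time = 2717 / 20.0 = 135.85 s
Headway = 135.85 + 22
Headway = 157.9 s

157.9


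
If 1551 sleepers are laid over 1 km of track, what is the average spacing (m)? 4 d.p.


Spacing = 1000 m / number of sleepers
Spacing = 1000 / 1551
Spacing = 0.6447 m

0.6447


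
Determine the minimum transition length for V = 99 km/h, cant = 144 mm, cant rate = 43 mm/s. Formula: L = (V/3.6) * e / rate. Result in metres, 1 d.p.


Convert speed: V = 99 / 3.6 = 27.5 m/s
L = 27.5 * 144 / 43
L = 3960.0 / 43
L = 92.1 m

92.1


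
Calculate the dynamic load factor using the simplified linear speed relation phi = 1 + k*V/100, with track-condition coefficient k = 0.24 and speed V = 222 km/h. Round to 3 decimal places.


phi = 1 + k * V / 100
phi = 1 + 0.24 * 222 / 100
phi = 1 + 0.5328
phi = 1.533

1.533


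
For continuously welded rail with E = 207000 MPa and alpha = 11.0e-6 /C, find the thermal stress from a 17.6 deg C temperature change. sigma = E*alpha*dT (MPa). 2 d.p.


sigma = E * alpha * dT
sigma = 207000 * 11.0e-6 * 17.6
sigma = 2.277 * 17.6
sigma = 40.08 MPa

40.08


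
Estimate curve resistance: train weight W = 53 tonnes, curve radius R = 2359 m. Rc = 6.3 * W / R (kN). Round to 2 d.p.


Rc = 6.3 * W / R
Rc = 6.3 * 53 / 2359
Rc = 333.9 / 2359
Rc = 0.14 kN

0.14


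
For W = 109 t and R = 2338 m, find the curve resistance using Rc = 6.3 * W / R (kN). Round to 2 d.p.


Rc = 6.3 * W / R
Rc = 6.3 * 109 / 2338
Rc = 686.7 / 2338
Rc = 0.29 kN

0.29


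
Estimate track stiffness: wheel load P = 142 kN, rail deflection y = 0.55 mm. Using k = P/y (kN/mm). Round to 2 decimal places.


Track stiffness k = P / y
k = 142 / 0.55
k = 258.18 kN/mm

258.18


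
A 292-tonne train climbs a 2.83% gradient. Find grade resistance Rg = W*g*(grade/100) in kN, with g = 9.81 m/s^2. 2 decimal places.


Rg = W * 9.81 * grade / 100
Rg = 292 * 9.81 * 2.83 / 100
Rg = 2864.52 * 0.0283
Rg = 81.07 kN

81.07


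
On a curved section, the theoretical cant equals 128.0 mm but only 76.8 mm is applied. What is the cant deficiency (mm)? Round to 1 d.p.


Cant deficiency = equilibrium cant - actual cant
CD = 128.0 - 76.8
CD = 51.2 mm

51.2


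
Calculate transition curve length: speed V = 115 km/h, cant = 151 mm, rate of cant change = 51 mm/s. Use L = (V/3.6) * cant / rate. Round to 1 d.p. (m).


Convert speed: V = 115 / 3.6 = 31.9444 m/s
L = 31.9444 * 151 / 51
L = 4823.6111 / 51
L = 94.6 m

94.6


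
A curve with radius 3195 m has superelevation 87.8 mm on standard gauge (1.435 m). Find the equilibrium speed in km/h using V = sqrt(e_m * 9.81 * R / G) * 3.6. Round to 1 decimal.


Convert cant: e = 87.8 mm = 0.0878 m
V_ms = sqrt(0.0878 * 9.81 * 3195 / 1.435)
V_ms = sqrt(1917.708021) = 43.7916 m/s
V = 43.7916 * 3.6 = 157.6 km/h

157.6


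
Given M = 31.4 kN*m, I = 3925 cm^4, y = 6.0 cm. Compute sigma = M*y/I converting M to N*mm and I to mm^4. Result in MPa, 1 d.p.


Convert units:
M = 31.4 kN*m = 31400000 N*mm
y = 6.0 cm = 60 mm
I = 3925 cm^4 = 39250000 mm^4
sigma = 31400000 * 60 / 39250000
sigma = 48.0 MPa

48.0


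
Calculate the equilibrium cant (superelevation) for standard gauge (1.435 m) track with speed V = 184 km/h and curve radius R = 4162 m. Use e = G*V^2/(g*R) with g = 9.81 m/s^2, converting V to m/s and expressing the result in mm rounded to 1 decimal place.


Convert speed: V = 184 / 3.6 = 51.1111 m/s
Apply formula: e = 1.435 * 51.1111^2 / (9.81 * 4162)
e = 1.435 * 2612.3457 / 40829.22
e = 0.091815 m = 91.8 mm

91.8


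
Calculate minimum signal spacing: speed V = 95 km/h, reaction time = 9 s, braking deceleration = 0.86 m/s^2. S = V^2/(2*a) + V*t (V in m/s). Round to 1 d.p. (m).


V = 95 / 3.6 = 26.3889 m/s
Braking distance = 26.3889^2 / (2*0.86) = 404.8683 m
Sighting distance = 26.3889 * 9 = 237.5 m
S = 404.8683 + 237.5 = 642.4 m

642.4


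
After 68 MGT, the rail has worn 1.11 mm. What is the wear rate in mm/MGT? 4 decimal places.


Wear rate = total wear / cumulative tonnage
Rate = 1.11 / 68
Rate = 0.0163 mm/MGT

0.0163


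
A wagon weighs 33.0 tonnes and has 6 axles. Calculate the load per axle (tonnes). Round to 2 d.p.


Load per axle = total weight / number of axles
Load = 33.0 / 6
Load = 5.50 tonnes

5.50


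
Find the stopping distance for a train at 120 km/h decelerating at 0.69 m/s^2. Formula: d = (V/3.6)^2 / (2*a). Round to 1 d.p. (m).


Convert speed: V = 120 / 3.6 = 33.3333 m/s
V^2 = 1111.1111
d = 1111.1111 / (2 * 0.69)
d = 1111.1111 / 1.38
d = 805.2 m

805.2


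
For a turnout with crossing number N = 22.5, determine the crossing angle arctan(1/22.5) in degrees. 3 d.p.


1/N = 1/22.5 = 0.044444
angle = arctan(0.044444) = 0.044415 rad
angle = 0.044415 * 180/pi = 2.545 degrees

2.545


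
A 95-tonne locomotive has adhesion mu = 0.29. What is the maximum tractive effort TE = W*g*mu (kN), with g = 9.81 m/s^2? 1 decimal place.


TE_max = W * g * mu
TE_max = 95 * 9.81 * 0.29
TE_max = 931.95 * 0.29
TE_max = 270.3 kN

270.3


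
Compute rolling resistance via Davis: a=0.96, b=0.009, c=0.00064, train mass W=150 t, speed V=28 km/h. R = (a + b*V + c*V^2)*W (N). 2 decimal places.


b*V = 0.009 * 28 = 0.252
c*V^2 = 0.00064 * 784 = 0.50176
R_per_t = 0.96 + 0.252 + 0.50176 = 1.71376 N/t
R_total = 1.71376 * 150 = 257.06 N

257.06


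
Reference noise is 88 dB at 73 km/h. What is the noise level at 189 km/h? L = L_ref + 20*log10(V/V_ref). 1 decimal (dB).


V/V_ref = 189 / 73 = 2.589041
log10(2.589041) = 0.413139
20 * 0.413139 = 8.2628
L = 88 + 8.2628 = 96.3 dB

96.3


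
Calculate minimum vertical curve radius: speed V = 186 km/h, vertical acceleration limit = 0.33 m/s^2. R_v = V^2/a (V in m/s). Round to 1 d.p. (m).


Convert speed: V = 186 / 3.6 = 51.6667 m/s
V^2 = 2669.4444 m^2/s^2
R_v = 2669.4444 / 0.33
R_v = 8089.2 m

8089.2


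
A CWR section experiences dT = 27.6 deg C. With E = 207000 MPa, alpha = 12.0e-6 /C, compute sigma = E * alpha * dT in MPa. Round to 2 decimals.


sigma = E * alpha * dT
sigma = 207000 * 12.0e-6 * 27.6
sigma = 2.484 * 27.6
sigma = 68.56 MPa

68.56


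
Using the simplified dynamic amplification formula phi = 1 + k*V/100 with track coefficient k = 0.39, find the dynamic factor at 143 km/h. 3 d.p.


phi = 1 + k * V / 100
phi = 1 + 0.39 * 143 / 100
phi = 1 + 0.5577
phi = 1.558

1.558


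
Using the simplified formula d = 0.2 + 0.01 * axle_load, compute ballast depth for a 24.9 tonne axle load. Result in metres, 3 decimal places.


d = 0.2 + 0.01 * 24.9
d = 0.2 + 0.249
d = 0.449 m

0.449


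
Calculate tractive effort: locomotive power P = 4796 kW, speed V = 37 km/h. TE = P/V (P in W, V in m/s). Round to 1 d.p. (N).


Convert: P = 4796 kW = 4796000 W
V = 37 / 3.6 = 10.2778 m/s
TE = 4796000 / 10.2778
TE = 466637.8 N

466637.8


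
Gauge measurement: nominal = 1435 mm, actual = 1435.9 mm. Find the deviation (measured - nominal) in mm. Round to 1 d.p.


Deviation = measured - nominal
Deviation = 1435.9 - 1435
Deviation = 0.9 mm

0.9


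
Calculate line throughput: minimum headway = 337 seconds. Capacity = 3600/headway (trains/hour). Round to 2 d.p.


Capacity = 3600 / headway
Capacity = 3600 / 337
Capacity = 10.68 trains/hour

10.68


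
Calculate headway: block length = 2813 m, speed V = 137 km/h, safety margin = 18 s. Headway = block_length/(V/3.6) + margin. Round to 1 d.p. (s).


V = 137 / 3.6 = 38.0556 m/s
Block traversal time = 2813 / 38.0556 = 73.9182 s
Headway = 73.9182 + 18
Headway = 91.9 s

91.9


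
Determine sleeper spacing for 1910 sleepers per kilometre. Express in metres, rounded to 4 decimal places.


Spacing = 1000 m / number of sleepers
Spacing = 1000 / 1910
Spacing = 0.5236 m

0.5236


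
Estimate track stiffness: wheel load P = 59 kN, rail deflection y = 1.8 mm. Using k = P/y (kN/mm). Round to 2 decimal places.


Track stiffness k = P / y
k = 59 / 1.8
k = 32.78 kN/mm

32.78


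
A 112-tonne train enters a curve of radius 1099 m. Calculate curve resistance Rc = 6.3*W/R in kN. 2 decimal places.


Rc = 6.3 * W / R
Rc = 6.3 * 112 / 1099
Rc = 705.6 / 1099
Rc = 0.64 kN

0.64


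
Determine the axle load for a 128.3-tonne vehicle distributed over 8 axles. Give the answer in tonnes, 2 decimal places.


Load per axle = total weight / number of axles
Load = 128.3 / 8
Load = 16.04 tonnes

16.04


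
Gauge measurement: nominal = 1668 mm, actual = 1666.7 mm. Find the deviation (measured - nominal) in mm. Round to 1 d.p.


Deviation = measured - nominal
Deviation = 1666.7 - 1668
Deviation = -1.3 mm

-1.3


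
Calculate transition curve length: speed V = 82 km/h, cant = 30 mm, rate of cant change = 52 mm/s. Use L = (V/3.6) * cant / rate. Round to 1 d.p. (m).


Convert speed: V = 82 / 3.6 = 22.7778 m/s
L = 22.7778 * 30 / 52
L = 683.3333 / 52
L = 13.1 m

13.1


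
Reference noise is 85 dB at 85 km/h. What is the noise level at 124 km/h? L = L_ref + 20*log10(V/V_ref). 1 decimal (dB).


V/V_ref = 124 / 85 = 1.458824
log10(1.458824) = 0.164003
20 * 0.164003 = 3.2801
L = 85 + 3.2801 = 88.3 dB

88.3


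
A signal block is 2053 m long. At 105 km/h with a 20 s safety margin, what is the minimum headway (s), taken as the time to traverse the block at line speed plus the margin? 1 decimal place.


V = 105 / 3.6 = 29.1667 m/s
Block traversal time = 2053 / 29.1667 = 70.3886 s
Headway = 70.3886 + 20
Headway = 90.4 s

90.4


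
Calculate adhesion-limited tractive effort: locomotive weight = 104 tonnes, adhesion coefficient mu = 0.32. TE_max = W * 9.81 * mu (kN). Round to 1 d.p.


TE_max = W * g * mu
TE_max = 104 * 9.81 * 0.32
TE_max = 1020.24 * 0.32
TE_max = 326.5 kN

326.5


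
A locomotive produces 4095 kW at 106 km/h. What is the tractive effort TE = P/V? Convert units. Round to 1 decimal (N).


Convert: P = 4095 kW = 4095000 W
V = 106 / 3.6 = 29.4444 m/s
TE = 4095000 / 29.4444
TE = 139075.5 N

139075.5
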